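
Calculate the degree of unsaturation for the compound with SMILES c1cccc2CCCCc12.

Molecular formula from the SMILES: C10H12.
DoU = (2C + 2 + N − H − X)/2 = (2·10 + 2 + 0 − 12 − 0)/2 = 10/2 = 5.
(Structurally: 2 ring(s) + 3 π bond(s) = 5.)

5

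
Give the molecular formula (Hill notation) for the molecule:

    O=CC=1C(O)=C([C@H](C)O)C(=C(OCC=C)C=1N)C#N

Heavy atoms from the SMILES: 13 C, 2 N, 4 O.
Implicit hydrogens by atom environment:
  6 × C (aromatic): no H
  3 × C: 1 H each → 3
  2 × C: 2 H each → 4
  2 × O: 1 H each → 2
  2 × O: no H
  1 × C: 3 H
  1 × C: no H
  1 × N: 2 H
  1 × N: no H
  Total hydrogens = 14.
Molecular formula: C13H14N2O4

C13H14N2O4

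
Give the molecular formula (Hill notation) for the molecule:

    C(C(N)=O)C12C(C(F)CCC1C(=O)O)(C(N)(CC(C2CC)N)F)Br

Heavy atoms from the SMILES: 1 Br, 15 C, 2 F, 3 N, 3 O.
Implicit hydrogens by atom environment:
  5 × C: 2 H each → 10
  5 × C: no H
  4 × C: 1 H each → 4
  3 × N: 2 H each → 6
  2 × F: no H
  2 × O: no H
  1 × Br: no H
  1 × C: 3 H
  1 × O: 1 H
  Total hydrogens = 24.
Molecular formula: C15H24BrF2N3O3

C15H24BrF2N3O3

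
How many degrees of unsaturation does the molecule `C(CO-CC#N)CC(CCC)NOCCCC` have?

Molecular formula from the SMILES: C13H26N2O2.
DoU = (2C + 2 + N − H − X)/2 = (2·13 + 2 + 2 − 26 − 0)/2 = 4/2 = 2.
(Structurally: 0 ring(s) + 2 π bond(s) = 2.)

2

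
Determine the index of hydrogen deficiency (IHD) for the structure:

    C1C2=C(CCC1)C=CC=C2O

Molecular formula from the SMILES: C10H12O.
DoU = (2C + 2 + N − H − X)/2 = (2·10 + 2 + 0 − 12 − 0)/2 = 10/2 = 5.
(Structurally: 2 ring(s) + 3 π bond(s) = 5.)

5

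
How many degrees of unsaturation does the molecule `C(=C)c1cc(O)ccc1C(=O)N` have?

Molecular formula from the SMILES: C9H9NO2.
DoU = (2C + 2 + N − H − X)/2 = (2·9 + 2 + 1 − 9 − 0)/2 = 12/2 = 6.
(Structurally: 1 ring(s) + 5 π bond(s) = 6.)

6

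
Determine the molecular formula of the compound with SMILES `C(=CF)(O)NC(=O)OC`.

Heavy atoms from the SMILES: 4 C, 1 F, 1 N, 3 O.
Implicit hydrogens by atom environment:
  2 × C: no H
  2 × O: no H
  1 × C: 3 H
  1 × C: 1 H
  1 × F: no H
  1 × N: 1 H
  1 × O: 1 H
  Total hydrogens = 6.
Molecular formula: C4H6FNO3

C4H6FNO3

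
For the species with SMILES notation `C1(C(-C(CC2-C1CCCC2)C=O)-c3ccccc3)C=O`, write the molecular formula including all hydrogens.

Heavy atoms from the SMILES: 18 C, 2 O.
Implicit hydrogens by atom environment:
  7 × C: 1 H each → 7
  5 × C: 2 H each → 10
  5 × C (aromatic): 1 H each → 5
  2 × O: no H
  1 × C (aromatic): no H
  Total hydrogens = 22.
Molecular formula: C18H22O2

C18H22O2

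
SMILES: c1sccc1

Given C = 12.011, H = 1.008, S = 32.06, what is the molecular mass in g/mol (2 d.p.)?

84.14

Molecular formula: C4H4S.
M = 4×12.011 + 4×1.008 + 1×32.06 = 84.14 g/mol.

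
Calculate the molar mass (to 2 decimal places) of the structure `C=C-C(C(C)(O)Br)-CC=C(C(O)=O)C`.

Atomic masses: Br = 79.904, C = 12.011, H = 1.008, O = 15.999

Molecular formula: C10H15BrO3.
M = 1×79.904 + 10×12.011 + 15×1.008 + 3×15.999 = 263.13 g/mol.

263.13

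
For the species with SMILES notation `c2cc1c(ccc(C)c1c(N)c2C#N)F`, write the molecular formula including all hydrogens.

Heavy atoms from the SMILES: 12 C, 1 F, 2 N.
Implicit hydrogens by atom environment:
  6 × C (aromatic): no H
  4 × C (aromatic): 1 H each → 4
  1 × C: 3 H
  1 × C: no H
  1 × F: no H
  1 × N: 2 H
  1 × N: no H
  Total hydrogens = 9.
Molecular formula: C12H9FN2

C12H9FN2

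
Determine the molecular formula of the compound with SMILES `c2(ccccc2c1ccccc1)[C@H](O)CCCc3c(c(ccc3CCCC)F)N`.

C26H30FNO

Heavy atoms from the SMILES: 26 C, 1 F, 1 N, 1 O.
Implicit hydrogens by atom environment:
  11 × C (aromatic): 1 H each → 11
  7 × C (aromatic): no H
  6 × C: 2 H each → 12
  1 × C: 3 H
  1 × C: 1 H
  1 × F: no H
  1 × N: 2 H
  1 × O: 1 H
  Total hydrogens = 30.
Molecular formula: C26H30FNO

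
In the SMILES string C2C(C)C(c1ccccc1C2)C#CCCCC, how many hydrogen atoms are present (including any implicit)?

22

Hydrogens are implicit in SMILES; fill each atom to its normal valence:
  5 × C: 2 H each → 10
  4 × C (aromatic): 1 H each → 4
  2 × C: 3 H each → 6
  2 × C: 1 H each → 2
  2 × C (aromatic): no H
  2 × C: no H
  Total hydrogens = 22.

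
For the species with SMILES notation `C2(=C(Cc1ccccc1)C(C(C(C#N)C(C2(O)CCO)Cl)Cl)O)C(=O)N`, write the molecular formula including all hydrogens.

C18H20Cl2N2O4

Heavy atoms from the SMILES: 18 C, 2 Cl, 2 N, 4 O.
Implicit hydrogens by atom environment:
  5 × C (aromatic): 1 H each → 5
  5 × C: no H
  4 × C: 1 H each → 4
  3 × C: 2 H each → 6
  3 × O: 1 H each → 3
  2 × Cl: no H
  1 × C (aromatic): no H
  1 × N: 2 H
  1 × N: no H
  1 × O: no H
  Total hydrogens = 20.
Molecular formula: C18H20Cl2N2O4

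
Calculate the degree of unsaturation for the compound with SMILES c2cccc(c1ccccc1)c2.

Molecular formula from the SMILES: C12H10.
DoU = (2C + 2 + N − H − X)/2 = (2·12 + 2 + 0 − 10 − 0)/2 = 16/2 = 8.
(Structurally: 2 ring(s) + 6 π bond(s) = 8.)

8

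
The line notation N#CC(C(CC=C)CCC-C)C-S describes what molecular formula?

C11H19NS

Heavy atoms from the SMILES: 11 C, 1 N, 1 S.
Implicit hydrogens by atom environment:
  6 × C: 2 H each → 12
  3 × C: 1 H each → 3
  1 × C: 3 H
  1 × C: no H
  1 × N: no H
  1 × S: 1 H
  Total hydrogens = 19.
Molecular formula: C11H19NS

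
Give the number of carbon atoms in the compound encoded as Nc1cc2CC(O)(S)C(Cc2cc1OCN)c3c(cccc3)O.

The symbol for carbon appears 17 times in the SMILES. Lowercase c denotes aromatic carbon and counts toward C.

17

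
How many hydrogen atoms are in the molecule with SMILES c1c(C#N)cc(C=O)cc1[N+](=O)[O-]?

Hydrogens are implicit in SMILES; fill each atom to its normal valence:
  3 × C (aromatic): 1 H each → 3
  3 × C (aromatic): no H
  2 × O: no H
  1 × C: 1 H
  1 × C: no H
  1 × N (charge +1): no H
  1 × N: no H
  1 × O (charge -1): no H
  Total hydrogens = 4.

4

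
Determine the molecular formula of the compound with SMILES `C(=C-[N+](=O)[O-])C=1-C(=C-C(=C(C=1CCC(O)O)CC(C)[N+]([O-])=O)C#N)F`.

C15H16FN3O6

Heavy atoms from the SMILES: 15 C, 1 F, 3 N, 6 O.
Implicit hydrogens by atom environment:
  5 × C (aromatic): no H
  4 × C: 1 H each → 4
  3 × C: 2 H each → 6
  2 × N (charge +1): no H
  2 × O: 1 H each → 2
  2 × O: no H
  2 × O (charge -1): no H
  1 × C: 3 H
  1 × C (aromatic): 1 H
  1 × C: no H
  1 × F: no H
  1 × N: no H
  Total hydrogens = 16.
Molecular formula: C15H16FN3O6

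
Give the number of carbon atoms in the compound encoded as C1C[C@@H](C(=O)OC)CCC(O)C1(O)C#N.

The symbol for carbon appears 10 times in the SMILES.

10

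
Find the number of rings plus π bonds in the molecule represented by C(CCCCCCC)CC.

Molecular formula from the SMILES: C10H22.
DoU = (2C + 2 + N − H − X)/2 = (2·10 + 2 + 0 − 22 − 0)/2 = 0/2 = 0.
(Structurally: 0 ring(s) + 0 π bond(s) = 0.)

0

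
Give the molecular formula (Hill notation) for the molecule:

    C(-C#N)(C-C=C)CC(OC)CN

Heavy atoms from the SMILES: 9 C, 2 N, 1 O.
Implicit hydrogens by atom environment:
  4 × C: 2 H each → 8
  3 × C: 1 H each → 3
  1 × C: 3 H
  1 × C: no H
  1 × N: 2 H
  1 × N: no H
  1 × O: no H
  Total hydrogens = 16.
Molecular formula: C9H16N2O

C9H16N2O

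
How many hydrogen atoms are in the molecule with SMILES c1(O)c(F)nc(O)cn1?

3

Hydrogens are implicit in SMILES; fill each atom to its normal valence:
  3 × C (aromatic): no H
  2 × N (aromatic): no H
  2 × O: 1 H each → 2
  1 × C (aromatic): 1 H
  1 × F: no H
  Total hydrogens = 3.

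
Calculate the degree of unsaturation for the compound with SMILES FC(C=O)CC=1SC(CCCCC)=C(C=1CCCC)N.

4

Molecular formula from the SMILES: C16H26FNOS.
DoU = (2C + 2 + N − H − X)/2 = (2·16 + 2 + 1 − 26 − 1)/2 = 8/2 = 4.
(Structurally: 1 ring(s) + 3 π bond(s) = 4.)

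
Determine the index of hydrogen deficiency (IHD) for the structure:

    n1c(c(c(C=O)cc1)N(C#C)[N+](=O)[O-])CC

8

Molecular formula from the SMILES: C10H9N3O3.
DoU = (2C + 2 + N − H − X)/2 = (2·10 + 2 + 3 − 9 − 0)/2 = 16/2 = 8.
(Structurally: 1 ring(s) + 7 π bond(s) = 8.)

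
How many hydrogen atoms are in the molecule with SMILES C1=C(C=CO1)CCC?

Hydrogens are implicit in SMILES; fill each atom to its normal valence:
  3 × C (aromatic): 1 H each → 3
  2 × C: 2 H each → 4
  1 × C: 3 H
  1 × C (aromatic): no H
  1 × O (aromatic): no H
  Total hydrogens = 10.

10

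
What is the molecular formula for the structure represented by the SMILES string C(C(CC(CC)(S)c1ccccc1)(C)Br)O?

Heavy atoms from the SMILES: 1 Br, 13 C, 1 O, 1 S.
Implicit hydrogens by atom environment:
  5 × C (aromatic): 1 H each → 5
  3 × C: 2 H each → 6
  2 × C: 3 H each → 6
  2 × C: no H
  1 × Br: no H
  1 × C (aromatic): no H
  1 × O: 1 H
  1 × S: 1 H
  Total hydrogens = 19.
Molecular formula: C13H19BrOS

C13H19BrOS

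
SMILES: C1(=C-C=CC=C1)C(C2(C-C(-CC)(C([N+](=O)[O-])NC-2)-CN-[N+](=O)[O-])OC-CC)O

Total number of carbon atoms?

The symbol for carbon appears 18 times in the SMILES.

18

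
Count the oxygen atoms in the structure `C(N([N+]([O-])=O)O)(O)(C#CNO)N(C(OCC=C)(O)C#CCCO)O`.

9

The symbol for oxygen appears 9 times in the SMILES.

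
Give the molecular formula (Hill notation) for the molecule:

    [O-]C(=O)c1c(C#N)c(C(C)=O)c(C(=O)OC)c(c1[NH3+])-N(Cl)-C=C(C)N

Heavy atoms from the SMILES: 15 C, 1 Cl, 4 N, 5 O.
Implicit hydrogens by atom environment:
  6 × C (aromatic): no H
  5 × C: no H
  4 × O: no H
  3 × C: 3 H each → 9
  2 × N: no H
  1 × C: 1 H
  1 × Cl: no H
  1 × N (charge +1): 3 H
  1 × N: 2 H
  1 × O (charge -1): no H
  Total hydrogens = 15.
Molecular formula: C15H15ClN4O5

C15H15ClN4O5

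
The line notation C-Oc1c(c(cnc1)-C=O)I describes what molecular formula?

C7H6INO2

Heavy atoms from the SMILES: 7 C, 1 I, 1 N, 2 O.
Implicit hydrogens by atom environment:
  3 × C (aromatic): no H
  2 × C (aromatic): 1 H each → 2
  2 × O: no H
  1 × C: 3 H
  1 × C: 1 H
  1 × I: no H
  1 × N (aromatic): no H
  Total hydrogens = 6.
Molecular formula: C7H6INO2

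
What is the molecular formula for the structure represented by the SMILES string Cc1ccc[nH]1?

C5H7N

Heavy atoms from the SMILES: 5 C, 1 N.
Implicit hydrogens by atom environment:
  3 × C (aromatic): 1 H each → 3
  1 × C: 3 H
  1 × C (aromatic): no H
  1 × N (aromatic): 1 H
  Total hydrogens = 7.
Molecular formula: C5H7N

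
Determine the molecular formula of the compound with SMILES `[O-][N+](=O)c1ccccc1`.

Heavy atoms from the SMILES: 6 C, 1 N, 2 O.
Implicit hydrogens by atom environment:
  5 × C (aromatic): 1 H each → 5
  1 × C (aromatic): no H
  1 × N (charge +1): no H
  1 × O: no H
  1 × O (charge -1): no H
  Total hydrogens = 5.
Molecular formula: C6H5NO2

C6H5NO2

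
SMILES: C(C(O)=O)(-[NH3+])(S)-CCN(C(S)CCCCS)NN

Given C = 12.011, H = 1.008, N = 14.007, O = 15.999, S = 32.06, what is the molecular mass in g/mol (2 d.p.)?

Molecular formula: C9H23N4O2S3+.
M = 9×12.011 + 23×1.008 + 4×14.007 + 2×15.999 + 3×32.06 = 315.49 g/mol.

315.49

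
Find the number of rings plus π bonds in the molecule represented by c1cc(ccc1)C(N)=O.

5

Molecular formula from the SMILES: C7H7NO.
DoU = (2C + 2 + N − H − X)/2 = (2·7 + 2 + 1 − 7 − 0)/2 = 10/2 = 5.
(Structurally: 1 ring(s) + 4 π bond(s) = 5.)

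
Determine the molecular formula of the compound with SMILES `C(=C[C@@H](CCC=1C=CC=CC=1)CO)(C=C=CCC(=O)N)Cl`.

C17H20ClNO2

Heavy atoms from the SMILES: 17 C, 1 Cl, 1 N, 2 O.
Implicit hydrogens by atom environment:
  5 × C (aromatic): 1 H each → 5
  4 × C: 2 H each → 8
  4 × C: 1 H each → 4
  3 × C: no H
  1 × C (aromatic): no H
  1 × Cl: no H
  1 × N: 2 H
  1 × O: 1 H
  1 × O: no H
  Total hydrogens = 20.
Molecular formula: C17H20ClNO2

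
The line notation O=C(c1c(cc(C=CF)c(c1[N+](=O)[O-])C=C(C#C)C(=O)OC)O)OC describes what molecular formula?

C16H12FNO7

Heavy atoms from the SMILES: 16 C, 1 F, 1 N, 7 O.
Implicit hydrogens by atom environment:
  5 × C (aromatic): no H
  5 × O: no H
  4 × C: 1 H each → 4
  4 × C: no H
  2 × C: 3 H each → 6
  1 × C (aromatic): 1 H
  1 × F: no H
  1 × N (charge +1): no H
  1 × O: 1 H
  1 × O (charge -1): no H
  Total hydrogens = 12.
Molecular formula: C16H12FNO7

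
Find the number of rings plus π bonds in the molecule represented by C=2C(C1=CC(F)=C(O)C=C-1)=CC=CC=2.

8

Molecular formula from the SMILES: C12H9FO.
DoU = (2C + 2 + N − H − X)/2 = (2·12 + 2 + 0 − 9 − 1)/2 = 16/2 = 8.
(Structurally: 2 ring(s) + 6 π bond(s) = 8.)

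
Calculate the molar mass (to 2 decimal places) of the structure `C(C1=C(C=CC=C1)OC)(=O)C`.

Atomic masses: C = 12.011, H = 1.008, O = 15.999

150.18

Molecular formula: C9H10O2.
M = 9×12.011 + 10×1.008 + 2×15.999 = 150.18 g/mol.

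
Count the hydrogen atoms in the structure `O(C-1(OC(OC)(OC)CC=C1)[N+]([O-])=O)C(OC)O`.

Hydrogens are implicit in SMILES; fill each atom to its normal valence:
  6 × O: no H
  3 × C: 3 H each → 9
  3 × C: 1 H each → 3
  2 × C: no H
  1 × C: 2 H
  1 × N (charge +1): no H
  1 × O: 1 H
  1 × O (charge -1): no H
  Total hydrogens = 15.

15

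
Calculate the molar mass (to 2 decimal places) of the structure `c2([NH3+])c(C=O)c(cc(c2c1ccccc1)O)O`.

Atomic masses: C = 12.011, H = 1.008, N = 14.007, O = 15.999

230.24

Molecular formula: C13H12NO3+.
M = 13×12.011 + 12×1.008 + 1×14.007 + 3×15.999 = 230.24 g/mol.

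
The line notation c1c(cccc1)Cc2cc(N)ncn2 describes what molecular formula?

Heavy atoms from the SMILES: 11 C, 3 N.
Implicit hydrogens by atom environment:
  7 × C (aromatic): 1 H each → 7
  3 × C (aromatic): no H
  2 × N (aromatic): no H
  1 × C: 2 H
  1 × N: 2 H
  Total hydrogens = 11.
Molecular formula: C11H11N3

C11H11N3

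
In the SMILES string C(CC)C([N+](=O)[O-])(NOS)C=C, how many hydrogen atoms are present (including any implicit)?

Hydrogens are implicit in SMILES; fill each atom to its normal valence:
  3 × C: 2 H each → 6
  2 × O: no H
  1 × C: 3 H
  1 × C: 1 H
  1 × C: no H
  1 × N: 1 H
  1 × N (charge +1): no H
  1 × O (charge -1): no H
  1 × S: 1 H
  Total hydrogens = 12.

12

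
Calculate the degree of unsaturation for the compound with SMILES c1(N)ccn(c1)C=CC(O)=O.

5

Molecular formula from the SMILES: C7H8N2O2.
DoU = (2C + 2 + N − H − X)/2 = (2·7 + 2 + 2 − 8 − 0)/2 = 10/2 = 5.
(Structurally: 1 ring(s) + 4 π bond(s) = 5.)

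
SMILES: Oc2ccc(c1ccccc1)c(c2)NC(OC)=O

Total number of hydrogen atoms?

13

Hydrogens are implicit in SMILES; fill each atom to its normal valence:
  8 × C (aromatic): 1 H each → 8
  4 × C (aromatic): no H
  2 × O: no H
  1 × C: 3 H
  1 × C: no H
  1 × N: 1 H
  1 × O: 1 H
  Total hydrogens = 13.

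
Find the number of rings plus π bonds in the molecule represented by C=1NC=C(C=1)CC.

3

Molecular formula from the SMILES: C6H9N.
DoU = (2C + 2 + N − H − X)/2 = (2·6 + 2 + 1 − 9 − 0)/2 = 6/2 = 3.
(Structurally: 1 ring(s) + 2 π bond(s) = 3.)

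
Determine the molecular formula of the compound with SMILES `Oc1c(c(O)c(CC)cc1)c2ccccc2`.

Heavy atoms from the SMILES: 14 C, 2 O.
Implicit hydrogens by atom environment:
  7 × C (aromatic): 1 H each → 7
  5 × C (aromatic): no H
  2 × O: 1 H each → 2
  1 × C: 3 H
  1 × C: 2 H
  Total hydrogens = 14.
Molecular formula: C14H14O2

C14H14O2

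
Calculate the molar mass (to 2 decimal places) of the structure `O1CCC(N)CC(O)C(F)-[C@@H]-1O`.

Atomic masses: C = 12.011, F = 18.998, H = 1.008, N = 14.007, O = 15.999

179.19

Molecular formula: C7H14FNO3.
M = 7×12.011 + 1×18.998 + 14×1.008 + 1×14.007 + 3×15.999 = 179.19 g/mol.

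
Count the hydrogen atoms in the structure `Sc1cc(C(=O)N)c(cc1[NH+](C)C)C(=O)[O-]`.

12

Hydrogens are implicit in SMILES; fill each atom to its normal valence:
  4 × C (aromatic): no H
  2 × C: 3 H each → 6
  2 × C (aromatic): 1 H each → 2
  2 × C: no H
  2 × O: no H
  1 × N: 2 H
  1 × N (charge +1): 1 H
  1 × O (charge -1): no H
  1 × S: 1 H
  Total hydrogens = 12.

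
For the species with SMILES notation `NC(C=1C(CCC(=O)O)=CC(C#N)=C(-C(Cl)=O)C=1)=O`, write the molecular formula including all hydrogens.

Heavy atoms from the SMILES: 12 C, 1 Cl, 2 N, 4 O.
Implicit hydrogens by atom environment:
  4 × C (aromatic): no H
  4 × C: no H
  3 × O: no H
  2 × C: 2 H each → 4
  2 × C (aromatic): 1 H each → 2
  1 × Cl: no H
  1 × N: 2 H
  1 × N: no H
  1 × O: 1 H
  Total hydrogens = 9.
Molecular formula: C12H9ClN2O4

C12H9ClN2O4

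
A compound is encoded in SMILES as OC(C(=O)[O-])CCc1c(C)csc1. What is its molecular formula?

C9H11O3S-

Heavy atoms from the SMILES: 9 C, 3 O, 1 S.
Implicit hydrogens by atom environment:
  2 × C: 2 H each → 4
  2 × C (aromatic): 1 H each → 2
  2 × C (aromatic): no H
  1 × C: 3 H
  1 × C: 1 H
  1 × C: no H
  1 × O: 1 H
  1 × O: no H
  1 × O (charge -1): no H
  1 × S (aromatic): no H
  Total hydrogens = 11.
Net charge -1.
Molecular formula: C9H11O3S-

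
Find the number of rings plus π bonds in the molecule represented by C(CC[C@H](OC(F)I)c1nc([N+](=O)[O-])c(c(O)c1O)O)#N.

Molecular formula from the SMILES: C10H9FIN3O6.
DoU = (2C + 2 + N − H − X)/2 = (2·10 + 2 + 3 − 9 − 2)/2 = 14/2 = 7.
(Structurally: 1 ring(s) + 6 π bond(s) = 7.)

7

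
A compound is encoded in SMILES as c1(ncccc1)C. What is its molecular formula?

Heavy atoms from the SMILES: 6 C, 1 N.
Implicit hydrogens by atom environment:
  4 × C (aromatic): 1 H each → 4
  1 × C: 3 H
  1 × C (aromatic): no H
  1 × N (aromatic): no H
  Total hydrogens = 7.
Molecular formula: C6H7N

C6H7N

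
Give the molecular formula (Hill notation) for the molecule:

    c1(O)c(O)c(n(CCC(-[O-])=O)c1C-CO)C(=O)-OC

Heavy atoms from the SMILES: 11 C, 1 N, 7 O.
Implicit hydrogens by atom environment:
  4 × C: 2 H each → 8
  4 × C (aromatic): no H
  3 × O: 1 H each → 3
  3 × O: no H
  2 × C: no H
  1 × C: 3 H
  1 × N (aromatic): no H
  1 × O (charge -1): no H
  Total hydrogens = 14.
Net charge -1.
Molecular formula: C11H14NO7-

C11H14NO7-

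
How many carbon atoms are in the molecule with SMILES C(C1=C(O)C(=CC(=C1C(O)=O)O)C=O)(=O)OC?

10

The symbol for carbon appears 10 times in the SMILES.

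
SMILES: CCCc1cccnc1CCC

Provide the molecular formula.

Heavy atoms from the SMILES: 11 C, 1 N.
Implicit hydrogens by atom environment:
  4 × C: 2 H each → 8
  3 × C (aromatic): 1 H each → 3
  2 × C: 3 H each → 6
  2 × C (aromatic): no H
  1 × N (aromatic): no H
  Total hydrogens = 17.
Molecular formula: C11H17N

C11H17N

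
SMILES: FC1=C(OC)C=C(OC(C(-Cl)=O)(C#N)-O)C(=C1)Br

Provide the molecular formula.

Heavy atoms from the SMILES: 1 Br, 10 C, 1 Cl, 1 F, 1 N, 4 O.
Implicit hydrogens by atom environment:
  4 × C (aromatic): no H
  3 × C: no H
  3 × O: no H
  2 × C (aromatic): 1 H each → 2
  1 × Br: no H
  1 × C: 3 H
  1 × Cl: no H
  1 × F: no H
  1 × N: no H
  1 × O: 1 H
  Total hydrogens = 6.
Molecular formula: C10H6BrClFNO4

C10H6BrClFNO4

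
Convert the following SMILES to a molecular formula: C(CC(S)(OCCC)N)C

C7H17NOS

Heavy atoms from the SMILES: 7 C, 1 N, 1 O, 1 S.
Implicit hydrogens by atom environment:
  4 × C: 2 H each → 8
  2 × C: 3 H each → 6
  1 × C: no H
  1 × N: 2 H
  1 × O: no H
  1 × S: 1 H
  Total hydrogens = 17.
Molecular formula: C7H17NOS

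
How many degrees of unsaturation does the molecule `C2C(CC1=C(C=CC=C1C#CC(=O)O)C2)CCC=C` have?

Molecular formula from the SMILES: C17H18O2.
DoU = (2C + 2 + N − H − X)/2 = (2·17 + 2 + 0 − 18 − 0)/2 = 18/2 = 9.
(Structurally: 2 ring(s) + 7 π bond(s) = 9.)

9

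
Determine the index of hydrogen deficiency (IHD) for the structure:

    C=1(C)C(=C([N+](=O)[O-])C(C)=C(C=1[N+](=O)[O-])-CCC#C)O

8

Molecular formula from the SMILES: C12H12N2O5.
DoU = (2C + 2 + N − H − X)/2 = (2·12 + 2 + 2 − 12 − 0)/2 = 16/2 = 8.
(Structurally: 1 ring(s) + 7 π bond(s) = 8.)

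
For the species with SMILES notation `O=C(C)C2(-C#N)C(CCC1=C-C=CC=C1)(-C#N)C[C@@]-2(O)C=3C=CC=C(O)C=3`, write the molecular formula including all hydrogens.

C22H20N2O3

Heavy atoms from the SMILES: 22 C, 2 N, 3 O.
Implicit hydrogens by atom environment:
  9 × C (aromatic): 1 H each → 9
  6 × C: no H
  3 × C: 2 H each → 6
  3 × C (aromatic): no H
  2 × N: no H
  2 × O: 1 H each → 2
  1 × C: 3 H
  1 × O: no H
  Total hydrogens = 20.
Molecular formula: C22H20N2O3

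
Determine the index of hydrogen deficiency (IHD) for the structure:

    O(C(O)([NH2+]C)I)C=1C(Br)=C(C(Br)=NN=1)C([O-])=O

5

Molecular formula from the SMILES: C7H6Br2IN3O4.
DoU = (2C + 2 + N − H − X)/2 = (2·7 + 2 + 3 − 6 − 3)/2 = 10/2 = 5.
(Structurally: 1 ring(s) + 4 π bond(s) = 5.)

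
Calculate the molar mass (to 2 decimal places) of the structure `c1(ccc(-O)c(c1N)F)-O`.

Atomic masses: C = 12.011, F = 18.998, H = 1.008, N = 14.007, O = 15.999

143.12

Molecular formula: C6H6FNO2.
M = 6×12.011 + 1×18.998 + 6×1.008 + 1×14.007 + 2×15.999 = 143.12 g/mol.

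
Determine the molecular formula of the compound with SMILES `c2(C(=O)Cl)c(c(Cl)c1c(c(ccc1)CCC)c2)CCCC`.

C18H20Cl2O

Heavy atoms from the SMILES: 18 C, 2 Cl, 1 O.
Implicit hydrogens by atom environment:
  6 × C (aromatic): no H
  5 × C: 2 H each → 10
  4 × C (aromatic): 1 H each → 4
  2 × C: 3 H each → 6
  2 × Cl: no H
  1 × C: no H
  1 × O: no H
  Total hydrogens = 20.
Molecular formula: C18H20Cl2O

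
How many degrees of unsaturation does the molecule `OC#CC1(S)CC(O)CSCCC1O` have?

3

Molecular formula from the SMILES: C9H14O3S2.
DoU = (2C + 2 + N − H − X)/2 = (2·9 + 2 + 0 − 14 − 0)/2 = 6/2 = 3.
(Structurally: 1 ring(s) + 2 π bond(s) = 3.)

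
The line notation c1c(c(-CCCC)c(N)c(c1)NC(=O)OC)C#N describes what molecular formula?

Heavy atoms from the SMILES: 13 C, 3 N, 2 O.
Implicit hydrogens by atom environment:
  4 × C (aromatic): no H
  3 × C: 2 H each → 6
  2 × C: 3 H each → 6
  2 × C (aromatic): 1 H each → 2
  2 × C: no H
  2 × O: no H
  1 × N: 2 H
  1 × N: 1 H
  1 × N: no H
  Total hydrogens = 17.
Molecular formula: C13H17N3O2

C13H17N3O2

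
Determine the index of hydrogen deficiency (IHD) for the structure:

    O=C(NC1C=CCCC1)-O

Molecular formula from the SMILES: C7H11NO2.
DoU = (2C + 2 + N − H − X)/2 = (2·7 + 2 + 1 − 11 − 0)/2 = 6/2 = 3.
(Structurally: 1 ring(s) + 2 π bond(s) = 3.)

3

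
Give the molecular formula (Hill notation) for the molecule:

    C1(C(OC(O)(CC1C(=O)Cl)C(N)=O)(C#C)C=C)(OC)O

C12H14ClNO6

Heavy atoms from the SMILES: 12 C, 1 Cl, 1 N, 6 O.
Implicit hydrogens by atom environment:
  6 × C: no H
  4 × O: no H
  3 × C: 1 H each → 3
  2 × C: 2 H each → 4
  2 × O: 1 H each → 2
  1 × C: 3 H
  1 × Cl: no H
  1 × N: 2 H
  Total hydrogens = 14.
Molecular formula: C12H14ClNO6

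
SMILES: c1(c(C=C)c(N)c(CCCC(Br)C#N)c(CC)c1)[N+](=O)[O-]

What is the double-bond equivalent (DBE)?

8

Molecular formula from the SMILES: C15H18BrN3O2.
DoU = (2C + 2 + N − H − X)/2 = (2·15 + 2 + 3 − 18 − 1)/2 = 16/2 = 8.
(Structurally: 1 ring(s) + 7 π bond(s) = 8.)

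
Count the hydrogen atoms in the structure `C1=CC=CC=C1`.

6

Hydrogens are implicit in SMILES; fill each atom to its normal valence:
  6 × C (aromatic): 1 H each → 6
  Total hydrogens = 6.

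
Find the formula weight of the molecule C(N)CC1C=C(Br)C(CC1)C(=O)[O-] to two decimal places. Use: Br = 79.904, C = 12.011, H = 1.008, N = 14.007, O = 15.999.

247.11

Molecular formula: C9H13BrNO2-.
M = 1×79.904 + 9×12.011 + 13×1.008 + 1×14.007 + 2×15.999 = 247.11 g/mol.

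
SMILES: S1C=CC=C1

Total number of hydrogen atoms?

Hydrogens are implicit in SMILES; fill each atom to its normal valence:
  4 × C (aromatic): 1 H each → 4
  1 × S (aromatic): no H
  Total hydrogens = 4.

4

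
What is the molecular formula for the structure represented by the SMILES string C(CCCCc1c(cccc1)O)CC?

C13H20O

Heavy atoms from the SMILES: 13 C, 1 O.
Implicit hydrogens by atom environment:
  6 × C: 2 H each → 12
  4 × C (aromatic): 1 H each → 4
  2 × C (aromatic): no H
  1 × C: 3 H
  1 × O: 1 H
  Total hydrogens = 20.
Molecular formula: C13H20O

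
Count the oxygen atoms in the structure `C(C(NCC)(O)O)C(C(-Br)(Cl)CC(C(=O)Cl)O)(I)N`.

The symbol for oxygen appears 4 times in the SMILES.

4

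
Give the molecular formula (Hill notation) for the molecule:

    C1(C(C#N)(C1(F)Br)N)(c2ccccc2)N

C10H9BrFN3

Heavy atoms from the SMILES: 1 Br, 10 C, 1 F, 3 N.
Implicit hydrogens by atom environment:
  5 × C (aromatic): 1 H each → 5
  4 × C: no H
  2 × N: 2 H each → 4
  1 × Br: no H
  1 × C (aromatic): no H
  1 × F: no H
  1 × N: no H
  Total hydrogens = 9.
Molecular formula: C10H9BrFN3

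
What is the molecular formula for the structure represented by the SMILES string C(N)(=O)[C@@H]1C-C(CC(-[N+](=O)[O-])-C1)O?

Heavy atoms from the SMILES: 7 C, 2 N, 4 O.
Implicit hydrogens by atom environment:
  3 × C: 2 H each → 6
  3 × C: 1 H each → 3
  2 × O: no H
  1 × C: no H
  1 × N: 2 H
  1 × N (charge +1): no H
  1 × O: 1 H
  1 × O (charge -1): no H
  Total hydrogens = 12.
Molecular formula: C7H12N2O4

C7H12N2O4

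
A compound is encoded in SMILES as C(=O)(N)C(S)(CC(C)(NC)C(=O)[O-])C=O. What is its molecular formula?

Heavy atoms from the SMILES: 8 C, 2 N, 4 O, 1 S.
Implicit hydrogens by atom environment:
  4 × C: no H
  3 × O: no H
  2 × C: 3 H each → 6
  1 × C: 2 H
  1 × C: 1 H
  1 × N: 2 H
  1 × N: 1 H
  1 × O (charge -1): no H
  1 × S: 1 H
  Total hydrogens = 13.
Net charge -1.
Molecular formula: C8H13N2O4S-

C8H13N2O4S-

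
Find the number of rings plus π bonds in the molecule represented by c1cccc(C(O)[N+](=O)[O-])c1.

Molecular formula from the SMILES: C7H7NO3.
DoU = (2C + 2 + N − H − X)/2 = (2·7 + 2 + 1 − 7 − 0)/2 = 10/2 = 5.
(Structurally: 1 ring(s) + 4 π bond(s) = 5.)

5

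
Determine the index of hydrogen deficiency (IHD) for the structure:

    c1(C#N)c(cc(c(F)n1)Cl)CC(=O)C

Molecular formula from the SMILES: C9H6ClFN2O.
DoU = (2C + 2 + N − H − X)/2 = (2·9 + 2 + 2 − 6 − 2)/2 = 14/2 = 7.
(Structurally: 1 ring(s) + 6 π bond(s) = 7.)

7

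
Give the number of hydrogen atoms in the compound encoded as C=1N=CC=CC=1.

5

Hydrogens are implicit in SMILES; fill each atom to its normal valence:
  5 × C (aromatic): 1 H each → 5
  1 × N (aromatic): no H
  Total hydrogens = 5.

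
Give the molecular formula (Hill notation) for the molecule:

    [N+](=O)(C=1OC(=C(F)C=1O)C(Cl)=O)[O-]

Heavy atoms from the SMILES: 5 C, 1 Cl, 1 F, 1 N, 5 O.
Implicit hydrogens by atom environment:
  4 × C (aromatic): no H
  2 × O: no H
  1 × C: no H
  1 × Cl: no H
  1 × F: no H
  1 × N (charge +1): no H
  1 × O: 1 H
  1 × O (aromatic): no H
  1 × O (charge -1): no H
  Total hydrogens = 1.
Molecular formula: C5HClFNO5

C5HClFNO5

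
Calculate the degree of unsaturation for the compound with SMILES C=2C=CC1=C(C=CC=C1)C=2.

Molecular formula from the SMILES: C10H8.
DoU = (2C + 2 + N − H − X)/2 = (2·10 + 2 + 0 − 8 − 0)/2 = 14/2 = 7.
(Structurally: 2 ring(s) + 5 π bond(s) = 7.)

7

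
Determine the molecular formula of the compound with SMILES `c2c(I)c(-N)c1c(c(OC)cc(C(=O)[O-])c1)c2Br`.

Heavy atoms from the SMILES: 1 Br, 12 C, 1 I, 1 N, 3 O.
Implicit hydrogens by atom environment:
  7 × C (aromatic): no H
  3 × C (aromatic): 1 H each → 3
  2 × O: no H
  1 × Br: no H
  1 × C: 3 H
  1 × C: no H
  1 × I: no H
  1 × N: 2 H
  1 × O (charge -1): no H
  Total hydrogens = 8.
Net charge -1.
Molecular formula: C12H8BrINO3-

C12H8BrINO3-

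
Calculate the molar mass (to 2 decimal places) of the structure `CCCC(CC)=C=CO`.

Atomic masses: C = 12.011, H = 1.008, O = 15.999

Molecular formula: C8H14O.
M = 8×12.011 + 14×1.008 + 1×15.999 = 126.20 g/mol.

126.20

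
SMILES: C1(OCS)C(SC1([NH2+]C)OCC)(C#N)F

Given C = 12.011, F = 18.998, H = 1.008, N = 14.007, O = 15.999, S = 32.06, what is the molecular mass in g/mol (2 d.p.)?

Molecular formula: C8H14FN2O2S2+.
M = 8×12.011 + 1×18.998 + 14×1.008 + 2×14.007 + 2×15.999 + 2×32.06 = 253.33 g/mol.

253.33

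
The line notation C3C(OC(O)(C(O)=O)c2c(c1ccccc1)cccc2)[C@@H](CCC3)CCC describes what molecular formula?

C23H28O4

Heavy atoms from the SMILES: 23 C, 4 O.
Implicit hydrogens by atom environment:
  9 × C (aromatic): 1 H each → 9
  6 × C: 2 H each → 12
  3 × C (aromatic): no H
  2 × C: 1 H each → 2
  2 × C: no H
  2 × O: 1 H each → 2
  2 × O: no H
  1 × C: 3 H
  Total hydrogens = 28.
Molecular formula: C23H28O4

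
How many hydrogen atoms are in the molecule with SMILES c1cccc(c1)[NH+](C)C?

Hydrogens are implicit in SMILES; fill each atom to its normal valence:
  5 × C (aromatic): 1 H each → 5
  2 × C: 3 H each → 6
  1 × C (aromatic): no H
  1 × N (charge +1): 1 H
  Total hydrogens = 12.

12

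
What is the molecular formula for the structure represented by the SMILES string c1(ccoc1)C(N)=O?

Heavy atoms from the SMILES: 5 C, 1 N, 2 O.
Implicit hydrogens by atom environment:
  3 × C (aromatic): 1 H each → 3
  1 × C (aromatic): no H
  1 × C: no H
  1 × N: 2 H
  1 × O (aromatic): no H
  1 × O: no H
  Total hydrogens = 5.
Molecular formula: C5H5NO2

C5H5NO2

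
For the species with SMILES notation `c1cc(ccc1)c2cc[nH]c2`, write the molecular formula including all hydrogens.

Heavy atoms from the SMILES: 10 C, 1 N.
Implicit hydrogens by atom environment:
  8 × C (aromatic): 1 H each → 8
  2 × C (aromatic): no H
  1 × N (aromatic): 1 H
  Total hydrogens = 9.
Molecular formula: C10H9N

C10H9N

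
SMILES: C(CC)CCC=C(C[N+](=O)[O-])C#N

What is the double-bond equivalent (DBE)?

Molecular formula from the SMILES: C9H14N2O2.
DoU = (2C + 2 + N − H − X)/2 = (2·9 + 2 + 2 − 14 − 0)/2 = 8/2 = 4.
(Structurally: 0 ring(s) + 4 π bond(s) = 4.)

4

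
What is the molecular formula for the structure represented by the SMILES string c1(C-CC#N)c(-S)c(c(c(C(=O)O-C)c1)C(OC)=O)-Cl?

C13H12ClNO4S

Heavy atoms from the SMILES: 13 C, 1 Cl, 1 N, 4 O, 1 S.
Implicit hydrogens by atom environment:
  5 × C (aromatic): no H
  4 × O: no H
  3 × C: no H
  2 × C: 3 H each → 6
  2 × C: 2 H each → 4
  1 × C (aromatic): 1 H
  1 × Cl: no H
  1 × N: no H
  1 × S: 1 H
  Total hydrogens = 12.
Molecular formula: C13H12ClNO4S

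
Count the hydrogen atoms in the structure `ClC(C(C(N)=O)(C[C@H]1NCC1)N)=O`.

Hydrogens are implicit in SMILES; fill each atom to its normal valence:
  3 × C: 2 H each → 6
  3 × C: no H
  2 × N: 2 H each → 4
  2 × O: no H
  1 × C: 1 H
  1 × Cl: no H
  1 × N: 1 H
  Total hydrogens = 12.

12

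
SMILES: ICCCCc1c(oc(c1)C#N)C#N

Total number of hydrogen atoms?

Hydrogens are implicit in SMILES; fill each atom to its normal valence:
  4 × C: 2 H each → 8
  3 × C (aromatic): no H
  2 × C: no H
  2 × N: no H
  1 × C (aromatic): 1 H
  1 × I: no H
  1 × O (aromatic): no H
  Total hydrogens = 9.

9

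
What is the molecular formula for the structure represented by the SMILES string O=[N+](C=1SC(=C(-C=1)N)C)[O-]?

Heavy atoms from the SMILES: 5 C, 2 N, 2 O, 1 S.
Implicit hydrogens by atom environment:
  3 × C (aromatic): no H
  1 × C: 3 H
  1 × C (aromatic): 1 H
  1 × N: 2 H
  1 × N (charge +1): no H
  1 × O: no H
  1 × O (charge -1): no H
  1 × S (aromatic): no H
  Total hydrogens = 6.
Molecular formula: C5H6N2O2S

C5H6N2O2S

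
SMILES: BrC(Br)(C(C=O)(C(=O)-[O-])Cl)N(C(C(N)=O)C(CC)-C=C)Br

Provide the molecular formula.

Heavy atoms from the SMILES: 3 Br, 11 C, 1 Cl, 2 N, 4 O.
Implicit hydrogens by atom environment:
  4 × C: 1 H each → 4
  4 × C: no H
  3 × Br: no H
  3 × O: no H
  2 × C: 2 H each → 4
  1 × C: 3 H
  1 × Cl: no H
  1 × N: 2 H
  1 × N: no H
  1 × O (charge -1): no H
  Total hydrogens = 13.
Net charge -1.
Molecular formula: C11H13Br3ClN2O4-

C11H13Br3ClN2O4-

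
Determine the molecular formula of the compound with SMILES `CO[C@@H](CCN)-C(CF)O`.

Heavy atoms from the SMILES: 6 C, 1 F, 1 N, 2 O.
Implicit hydrogens by atom environment:
  3 × C: 2 H each → 6
  2 × C: 1 H each → 2
  1 × C: 3 H
  1 × F: no H
  1 × N: 2 H
  1 × O: 1 H
  1 × O: no H
  Total hydrogens = 14.
Molecular formula: C6H14FNO2

C6H14FNO2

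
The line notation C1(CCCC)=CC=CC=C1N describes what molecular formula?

Heavy atoms from the SMILES: 10 C, 1 N.
Implicit hydrogens by atom environment:
  4 × C (aromatic): 1 H each → 4
  3 × C: 2 H each → 6
  2 × C (aromatic): no H
  1 × C: 3 H
  1 × N: 2 H
  Total hydrogens = 15.
Molecular formula: C10H15N

C10H15N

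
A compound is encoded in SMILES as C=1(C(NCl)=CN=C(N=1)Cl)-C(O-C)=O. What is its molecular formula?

Heavy atoms from the SMILES: 6 C, 2 Cl, 3 N, 2 O.
Implicit hydrogens by atom environment:
  3 × C (aromatic): no H
  2 × Cl: no H
  2 × N (aromatic): no H
  2 × O: no H
  1 × C: 3 H
  1 × C (aromatic): 1 H
  1 × C: no H
  1 × N: 1 H
  Total hydrogens = 5.
Molecular formula: C6H5Cl2N3O2

C6H5Cl2N3O2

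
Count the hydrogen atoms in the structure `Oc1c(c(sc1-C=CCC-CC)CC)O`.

18

Hydrogens are implicit in SMILES; fill each atom to its normal valence:
  4 × C: 2 H each → 8
  4 × C (aromatic): no H
  2 × C: 3 H each → 6
  2 × C: 1 H each → 2
  2 × O: 1 H each → 2
  1 × S (aromatic): no H
  Total hydrogens = 18.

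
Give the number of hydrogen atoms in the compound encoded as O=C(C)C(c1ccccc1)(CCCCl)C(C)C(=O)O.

Hydrogens are implicit in SMILES; fill each atom to its normal valence:
  5 × C (aromatic): 1 H each → 5
  3 × C: 2 H each → 6
  3 × C: no H
  2 × C: 3 H each → 6
  2 × O: no H
  1 × C: 1 H
  1 × C (aromatic): no H
  1 × Cl: no H
  1 × O: 1 H
  Total hydrogens = 19.

19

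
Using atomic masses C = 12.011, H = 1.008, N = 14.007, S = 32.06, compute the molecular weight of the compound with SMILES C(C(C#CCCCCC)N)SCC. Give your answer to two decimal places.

199.36

Molecular formula: C11H21NS.
M = 11×12.011 + 21×1.008 + 1×14.007 + 1×32.06 = 199.36 g/mol.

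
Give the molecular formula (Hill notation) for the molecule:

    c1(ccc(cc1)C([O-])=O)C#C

C9H5O2-

Heavy atoms from the SMILES: 9 C, 2 O.
Implicit hydrogens by atom environment:
  4 × C (aromatic): 1 H each → 4
  2 × C (aromatic): no H
  2 × C: no H
  1 × C: 1 H
  1 × O: no H
  1 × O (charge -1): no H
  Total hydrogens = 5.
Net charge -1.
Molecular formula: C9H5O2-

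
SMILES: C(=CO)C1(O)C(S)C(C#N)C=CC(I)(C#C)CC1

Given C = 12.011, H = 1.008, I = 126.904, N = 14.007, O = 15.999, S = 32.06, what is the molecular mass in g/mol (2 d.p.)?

Molecular formula: C13H14INO2S.
M = 13×12.011 + 14×1.008 + 1×126.904 + 1×14.007 + 2×15.999 + 1×32.06 = 375.22 g/mol.

375.22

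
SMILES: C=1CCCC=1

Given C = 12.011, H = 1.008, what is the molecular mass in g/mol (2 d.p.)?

68.12

Molecular formula: C5H8.
M = 5×12.011 + 8×1.008 = 68.12 g/mol.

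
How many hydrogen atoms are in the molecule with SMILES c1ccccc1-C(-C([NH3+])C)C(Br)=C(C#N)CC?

18

Hydrogens are implicit in SMILES; fill each atom to its normal valence:
  5 × C (aromatic): 1 H each → 5
  3 × C: no H
  2 × C: 3 H each → 6
  2 × C: 1 H each → 2
  1 × Br: no H
  1 × C: 2 H
  1 × C (aromatic): no H
  1 × N (charge +1): 3 H
  1 × N: no H
  Total hydrogens = 18.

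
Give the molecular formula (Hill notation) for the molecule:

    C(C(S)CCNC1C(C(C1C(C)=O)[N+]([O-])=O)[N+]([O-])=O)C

Heavy atoms from the SMILES: 11 C, 3 N, 5 O, 1 S.
Implicit hydrogens by atom environment:
  5 × C: 1 H each → 5
  3 × C: 2 H each → 6
  3 × O: no H
  2 × C: 3 H each → 6
  2 × N (charge +1): no H
  2 × O (charge -1): no H
  1 × C: no H
  1 × N: 1 H
  1 × S: 1 H
  Total hydrogens = 19.
Molecular formula: C11H19N3O5S

C11H19N3O5S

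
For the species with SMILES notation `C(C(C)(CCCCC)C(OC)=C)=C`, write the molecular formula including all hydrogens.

Heavy atoms from the SMILES: 12 C, 1 O.
Implicit hydrogens by atom environment:
  6 × C: 2 H each → 12
  3 × C: 3 H each → 9
  2 × C: no H
  1 × C: 1 H
  1 × O: no H
  Total hydrogens = 22.
Molecular formula: C12H22O

C12H22O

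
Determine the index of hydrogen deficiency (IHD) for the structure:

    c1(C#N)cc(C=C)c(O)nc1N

Molecular formula from the SMILES: C8H7N3O.
DoU = (2C + 2 + N − H − X)/2 = (2·8 + 2 + 3 − 7 − 0)/2 = 14/2 = 7.
(Structurally: 1 ring(s) + 6 π bond(s) = 7.)

7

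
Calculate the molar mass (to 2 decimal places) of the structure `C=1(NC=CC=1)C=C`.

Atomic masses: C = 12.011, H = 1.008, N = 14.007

Molecular formula: C6H7N.
M = 6×12.011 + 7×1.008 + 1×14.007 = 93.13 g/mol.

93.13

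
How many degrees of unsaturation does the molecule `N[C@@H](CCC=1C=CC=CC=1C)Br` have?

4

Molecular formula from the SMILES: C10H14BrN.
DoU = (2C + 2 + N − H − X)/2 = (2·10 + 2 + 1 − 14 − 1)/2 = 8/2 = 4.
(Structurally: 1 ring(s) + 3 π bond(s) = 4.)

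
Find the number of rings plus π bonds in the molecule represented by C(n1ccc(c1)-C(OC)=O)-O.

4

Molecular formula from the SMILES: C7H9NO3.
DoU = (2C + 2 + N − H − X)/2 = (2·7 + 2 + 1 − 9 − 0)/2 = 8/2 = 4.
(Structurally: 1 ring(s) + 3 π bond(s) = 4.)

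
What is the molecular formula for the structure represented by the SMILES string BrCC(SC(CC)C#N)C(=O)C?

Heavy atoms from the SMILES: 1 Br, 8 C, 1 N, 1 O, 1 S.
Implicit hydrogens by atom environment:
  2 × C: 3 H each → 6
  2 × C: 2 H each → 4
  2 × C: 1 H each → 2
  2 × C: no H
  1 × Br: no H
  1 × N: no H
  1 × O: no H
  1 × S: no H
  Total hydrogens = 12.
Molecular formula: C8H12BrNOS

C8H12BrNOS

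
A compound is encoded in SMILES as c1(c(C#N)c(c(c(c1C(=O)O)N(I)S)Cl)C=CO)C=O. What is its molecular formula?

Heavy atoms from the SMILES: 11 C, 1 Cl, 1 I, 2 N, 4 O, 1 S.
Implicit hydrogens by atom environment:
  6 × C (aromatic): no H
  3 × C: 1 H each → 3
  2 × C: no H
  2 × N: no H
  2 × O: 1 H each → 2
  2 × O: no H
  1 × Cl: no H
  1 × I: no H
  1 × S: 1 H
  Total hydrogens = 6.
Molecular formula: C11H6ClIN2O4S

C11H6ClIN2O4S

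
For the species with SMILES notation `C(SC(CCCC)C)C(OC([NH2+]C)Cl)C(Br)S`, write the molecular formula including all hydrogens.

C11H24BrClNOS2+

Heavy atoms from the SMILES: 1 Br, 11 C, 1 Cl, 1 N, 1 O, 2 S.
Implicit hydrogens by atom environment:
  4 × C: 2 H each → 8
  4 × C: 1 H each → 4
  3 × C: 3 H each → 9
  1 × Br: no H
  1 × Cl: no H
  1 × N (charge +1): 2 H
  1 × O: no H
  1 × S: 1 H
  1 × S: no H
  Total hydrogens = 24.
Net charge +1.
Molecular formula: C11H24BrClNOS2+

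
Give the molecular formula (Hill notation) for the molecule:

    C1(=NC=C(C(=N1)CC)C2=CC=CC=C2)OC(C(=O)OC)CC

C17H20N2O3

Heavy atoms from the SMILES: 17 C, 2 N, 3 O.
Implicit hydrogens by atom environment:
  6 × C (aromatic): 1 H each → 6
  4 × C (aromatic): no H
  3 × C: 3 H each → 9
  3 × O: no H
  2 × C: 2 H each → 4
  2 × N (aromatic): no H
  1 × C: 1 H
  1 × C: no H
  Total hydrogens = 20.
Molecular formula: C17H20N2O3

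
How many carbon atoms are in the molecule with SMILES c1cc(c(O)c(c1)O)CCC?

The symbol for carbon appears 9 times in the SMILES. Lowercase c denotes aromatic carbon and counts toward C.

9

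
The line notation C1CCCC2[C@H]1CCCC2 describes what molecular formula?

Heavy atoms from the SMILES: 10 C.
Implicit hydrogens by atom environment:
  8 × C: 2 H each → 16
  2 × C: 1 H each → 2
  Total hydrogens = 18.
Molecular formula: C10H18

C10H18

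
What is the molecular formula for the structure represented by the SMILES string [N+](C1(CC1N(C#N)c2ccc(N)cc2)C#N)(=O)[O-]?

Heavy atoms from the SMILES: 11 C, 5 N, 2 O.
Implicit hydrogens by atom environment:
  4 × C (aromatic): 1 H each → 4
  3 × C: no H
  3 × N: no H
  2 × C (aromatic): no H
  1 × C: 2 H
  1 × C: 1 H
  1 × N: 2 H
  1 × N (charge +1): no H
  1 × O: no H
  1 × O (charge -1): no H
  Total hydrogens = 9.
Molecular formula: C11H9N5O2

C11H9N5O2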